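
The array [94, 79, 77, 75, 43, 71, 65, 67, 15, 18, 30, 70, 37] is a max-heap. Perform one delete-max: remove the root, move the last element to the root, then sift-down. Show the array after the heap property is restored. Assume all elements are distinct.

[79, 75, 77, 67, 43, 71, 65, 37, 15, 18, 30, 70]

remove root 94; move last element 37 to root → [37, 79, 77, 75, 43, 71, 65, 67, 15, 18, 30, 70]
37 vs larger child 79 at index 1, swap → [79, 37, 77, 75, 43, 71, 65, 67, 15, 18, 30, 70]
37 vs larger child 75 at index 3, swap → [79, 75, 77, 37, 43, 71, 65, 67, 15, 18, 30, 70]
37 vs larger child 67 at index 7, swap → [79, 75, 77, 67, 43, 71, 65, 37, 15, 18, 30, 70]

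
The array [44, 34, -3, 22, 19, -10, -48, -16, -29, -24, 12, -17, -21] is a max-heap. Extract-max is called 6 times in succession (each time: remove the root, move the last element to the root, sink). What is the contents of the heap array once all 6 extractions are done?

[-10, -16, -24, -21, -17, -29, -48]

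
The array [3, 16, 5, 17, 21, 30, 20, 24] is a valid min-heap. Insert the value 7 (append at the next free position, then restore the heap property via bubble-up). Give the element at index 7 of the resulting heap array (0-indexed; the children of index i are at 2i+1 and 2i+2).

24

append 7 at index 8 → [3, 16, 5, 17, 21, 30, 20, 24, 7]
7 < parent 17 at index 3, swap → [3, 16, 5, 7, 21, 30, 20, 24, 17]
7 < parent 16 at index 1, swap → [3, 7, 5, 16, 21, 30, 20, 24, 17]
resulting array: [3, 7, 5, 16, 21, 30, 20, 24, 17]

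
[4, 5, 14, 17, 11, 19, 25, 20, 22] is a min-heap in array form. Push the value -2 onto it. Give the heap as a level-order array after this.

append -2 at index 9 → [4, 5, 14, 17, 11, 19, 25, 20, 22, -2]
-2 < parent 11 at index 4, swap → [4, 5, 14, 17, -2, 19, 25, 20, 22, 11]
-2 < parent 5 at index 1, swap → [4, -2, 14, 17, 5, 19, 25, 20, 22, 11]
-2 < parent 4 at index 0, swap → [-2, 4, 14, 17, 5, 19, 25, 20, 22, 11]

[-2, 4, 14, 17, 5, 19, 25, 20, 22, 11]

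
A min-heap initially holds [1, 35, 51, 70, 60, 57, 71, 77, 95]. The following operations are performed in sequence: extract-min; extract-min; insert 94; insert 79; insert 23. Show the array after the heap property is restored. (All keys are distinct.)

[23, 51, 57, 70, 60, 77, 71, 94, 79, 95]

extract-min → returns 1:
  remove root 1; move last element 95 to root → [95, 35, 51, 70, 60, 57, 71, 77]
  95 vs smaller child 35 at index 1, swap → [35, 95, 51, 70, 60, 57, 71, 77]
  95 vs smaller child 60 at index 4, swap → [35, 60, 51, 70, 95, 57, 71, 77]
extract-min → returns 35:
  remove root 35; move last element 77 to root → [77, 60, 51, 70, 95, 57, 71]
  77 vs smaller child 51 at index 2, swap → [51, 60, 77, 70, 95, 57, 71]
  77 vs smaller child 57 at index 5, swap → [51, 60, 57, 70, 95, 77, 71]
insert 94:
  append 94 at index 7 → [51, 60, 57, 70, 95, 77, 71, 94] (no swap needed)
insert 79:
  append 79 at index 8 → [51, 60, 57, 70, 95, 77, 71, 94, 79] (no swap needed)
insert 23:
  append 23 at index 9 → [51, 60, 57, 70, 95, 77, 71, 94, 79, 23]
  23 < parent 95 at index 4, swap → [51, 60, 57, 70, 23, 77, 71, 94, 79, 95]
  23 < parent 60 at index 1, swap → [51, 23, 57, 70, 60, 77, 71, 94, 79, 95]
  23 < parent 51 at index 0, swap → [23, 51, 57, 70, 60, 77, 71, 94, 79, 95]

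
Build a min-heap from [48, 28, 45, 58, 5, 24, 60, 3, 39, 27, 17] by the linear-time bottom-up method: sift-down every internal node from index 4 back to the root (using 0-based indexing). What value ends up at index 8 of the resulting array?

sift down from index 4: already satisfies heap property
sift down from index 3:
  58 vs smaller child 3 at index 7, swap → [48, 28, 45, 3, 5, 24, 60, 58, 39, 27, 17]
sift down from index 2:
  45 vs smaller child 24 at index 5, swap → [48, 28, 24, 3, 5, 45, 60, 58, 39, 27, 17]
sift down from index 1:
  28 vs smaller child 3 at index 3, swap → [48, 3, 24, 28, 5, 45, 60, 58, 39, 27, 17]
sift down from index 0:
  48 vs smaller child 3 at index 1, swap → [3, 48, 24, 28, 5, 45, 60, 58, 39, 27, 17]
  48 vs smaller child 5 at index 4, swap → [3, 5, 24, 28, 48, 45, 60, 58, 39, 27, 17]
  48 vs smaller child 17 at index 10, swap → [3, 5, 24, 28, 17, 45, 60, 58, 39, 27, 48]
resulting array: [3, 5, 24, 28, 17, 45, 60, 58, 39, 27, 48]

39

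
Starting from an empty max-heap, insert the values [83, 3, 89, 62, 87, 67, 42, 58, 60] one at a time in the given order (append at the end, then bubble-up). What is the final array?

Insert 83:
  append 83 at index 0 → [83] (no swap needed)
Insert 3:
  append 3 at index 1 → [83, 3] (no swap needed)
Insert 89:
  append 89 at index 2 → [83, 3, 89]
  89 > parent 83 at index 0, swap → [89, 3, 83]
Insert 62:
  append 62 at index 3 → [89, 3, 83, 62]
  62 > parent 3 at index 1, swap → [89, 62, 83, 3]
Insert 87:
  append 87 at index 4 → [89, 62, 83, 3, 87]
  87 > parent 62 at index 1, swap → [89, 87, 83, 3, 62]
Insert 67:
  append 67 at index 5 → [89, 87, 83, 3, 62, 67] (no swap needed)
Insert 42:
  append 42 at index 6 → [89, 87, 83, 3, 62, 67, 42] (no swap needed)
Insert 58:
  append 58 at index 7 → [89, 87, 83, 3, 62, 67, 42, 58]
  58 > parent 3 at index 3, swap → [89, 87, 83, 58, 62, 67, 42, 3]
Insert 60:
  append 60 at index 8 → [89, 87, 83, 58, 62, 67, 42, 3, 60]
  60 > parent 58 at index 3, swap → [89, 87, 83, 60, 62, 67, 42, 3, 58]

[89, 87, 83, 60, 62, 67, 42, 3, 58]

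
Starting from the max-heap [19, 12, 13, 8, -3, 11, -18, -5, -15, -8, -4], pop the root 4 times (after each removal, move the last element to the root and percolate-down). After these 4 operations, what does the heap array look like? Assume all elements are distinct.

[8, -3, -4, -5, -8, -15, -18]

extract-max #1 returns 19:
  remove root 19; move last element -4 to root → [-4, 12, 13, 8, -3, 11, -18, -5, -15, -8]
  -4 vs larger child 13 at index 2, swap → [13, 12, -4, 8, -3, 11, -18, -5, -15, -8]
  -4 vs larger child 11 at index 5, swap → [13, 12, 11, 8, -3, -4, -18, -5, -15, -8]
extract-max #2 returns 13:
  remove root 13; move last element -8 to root → [-8, 12, 11, 8, -3, -4, -18, -5, -15]
  -8 vs larger child 12 at index 1, swap → [12, -8, 11, 8, -3, -4, -18, -5, -15]
  -8 vs larger child 8 at index 3, swap → [12, 8, 11, -8, -3, -4, -18, -5, -15]
  -8 vs larger child -5 at index 7, swap → [12, 8, 11, -5, -3, -4, -18, -8, -15]
extract-max #3 returns 12:
  remove root 12; move last element -15 to root → [-15, 8, 11, -5, -3, -4, -18, -8]
  -15 vs larger child 11 at index 2, swap → [11, 8, -15, -5, -3, -4, -18, -8]
  -15 vs larger child -4 at index 5, swap → [11, 8, -4, -5, -3, -15, -18, -8]
extract-max #4 returns 11:
  remove root 11; move last element -8 to root → [-8, 8, -4, -5, -3, -15, -18]
  -8 vs larger child 8 at index 1, swap → [8, -8, -4, -5, -3, -15, -18]
  -8 vs larger child -3 at index 4, swap → [8, -3, -4, -5, -8, -15, -18]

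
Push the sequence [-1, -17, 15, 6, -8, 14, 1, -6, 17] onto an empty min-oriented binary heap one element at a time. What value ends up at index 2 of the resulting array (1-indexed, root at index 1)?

-8

Insert -1:
  append -1 at index 1 → [-1] (no swap needed)
Insert -17:
  append -17 at index 2 → [-1, -17]
  -17 < parent -1 at index 1, swap → [-17, -1]
Insert 15:
  append 15 at index 3 → [-17, -1, 15] (no swap needed)
Insert 6:
  append 6 at index 4 → [-17, -1, 15, 6] (no swap needed)
Insert -8:
  append -8 at index 5 → [-17, -1, 15, 6, -8]
  -8 < parent -1 at index 2, swap → [-17, -8, 15, 6, -1]
Insert 14:
  append 14 at index 6 → [-17, -8, 15, 6, -1, 14]
  14 < parent 15 at index 3, swap → [-17, -8, 14, 6, -1, 15]
Insert 1:
  append 1 at index 7 → [-17, -8, 14, 6, -1, 15, 1]
  1 < parent 14 at index 3, swap → [-17, -8, 1, 6, -1, 15, 14]
Insert -6:
  append -6 at index 8 → [-17, -8, 1, 6, -1, 15, 14, -6]
  -6 < parent 6 at index 4, swap → [-17, -8, 1, -6, -1, 15, 14, 6]
Insert 17:
  append 17 at index 9 → [-17, -8, 1, -6, -1, 15, 14, 6, 17] (no swap needed)
resulting array: [-17, -8, 1, -6, -1, 15, 14, 6, 17]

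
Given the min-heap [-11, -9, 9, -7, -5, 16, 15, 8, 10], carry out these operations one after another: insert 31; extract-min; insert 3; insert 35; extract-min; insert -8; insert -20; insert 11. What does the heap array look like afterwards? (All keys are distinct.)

insert 31:
  append 31 at index 9 → [-11, -9, 9, -7, -5, 16, 15, 8, 10, 31] (no swap needed)
extract-min → returns -11:
  remove root -11; move last element 31 to root → [31, -9, 9, -7, -5, 16, 15, 8, 10]
  31 vs smaller child -9 at index 1, swap → [-9, 31, 9, -7, -5, 16, 15, 8, 10]
  31 vs smaller child -7 at index 3, swap → [-9, -7, 9, 31, -5, 16, 15, 8, 10]
  31 vs smaller child 8 at index 7, swap → [-9, -7, 9, 8, -5, 16, 15, 31, 10]
insert 3:
  append 3 at index 9 → [-9, -7, 9, 8, -5, 16, 15, 31, 10, 3] (no swap needed)
insert 35:
  append 35 at index 10 → [-9, -7, 9, 8, -5, 16, 15, 31, 10, 3, 35] (no swap needed)
extract-min → returns -9:
  remove root -9; move last element 35 to root → [35, -7, 9, 8, -5, 16, 15, 31, 10, 3]
  35 vs smaller child -7 at index 1, swap → [-7, 35, 9, 8, -5, 16, 15, 31, 10, 3]
  35 vs smaller child -5 at index 4, swap → [-7, -5, 9, 8, 35, 16, 15, 31, 10, 3]
  35 vs only child 3 at index 9, swap → [-7, -5, 9, 8, 3, 16, 15, 31, 10, 35]
insert -8:
  append -8 at index 10 → [-7, -5, 9, 8, 3, 16, 15, 31, 10, 35, -8]
  -8 < parent 3 at index 4, swap → [-7, -5, 9, 8, -8, 16, 15, 31, 10, 35, 3]
  -8 < parent -5 at index 1, swap → [-7, -8, 9, 8, -5, 16, 15, 31, 10, 35, 3]
  -8 < parent -7 at index 0, swap → [-8, -7, 9, 8, -5, 16, 15, 31, 10, 35, 3]
insert -20:
  append -20 at index 11 → [-8, -7, 9, 8, -5, 16, 15, 31, 10, 35, 3, -20]
  -20 < parent 16 at index 5, swap → [-8, -7, 9, 8, -5, -20, 15, 31, 10, 35, 3, 16]
  -20 < parent 9 at index 2, swap → [-8, -7, -20, 8, -5, 9, 15, 31, 10, 35, 3, 16]
  -20 < parent -8 at index 0, swap → [-20, -7, -8, 8, -5, 9, 15, 31, 10, 35, 3, 16]
insert 11:
  append 11 at index 12 → [-20, -7, -8, 8, -5, 9, 15, 31, 10, 35, 3, 16, 11] (no swap needed)

[-20, -7, -8, 8, -5, 9, 15, 31, 10, 35, 3, 16, 11]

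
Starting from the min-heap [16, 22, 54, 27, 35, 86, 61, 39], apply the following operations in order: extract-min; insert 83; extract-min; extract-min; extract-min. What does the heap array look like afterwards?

[39, 61, 54, 86, 83]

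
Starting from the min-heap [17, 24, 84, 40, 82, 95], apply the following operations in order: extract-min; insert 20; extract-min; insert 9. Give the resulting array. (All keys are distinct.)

[9, 40, 24, 95, 82, 84]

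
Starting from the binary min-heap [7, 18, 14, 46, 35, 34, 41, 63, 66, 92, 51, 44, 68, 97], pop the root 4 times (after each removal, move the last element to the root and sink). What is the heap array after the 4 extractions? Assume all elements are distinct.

[35, 46, 41, 63, 51, 44, 97, 68, 66, 92]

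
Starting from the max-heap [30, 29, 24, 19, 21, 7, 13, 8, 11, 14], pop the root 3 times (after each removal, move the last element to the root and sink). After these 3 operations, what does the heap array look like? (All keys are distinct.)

extract-max #1 returns 30:
  remove root 30; move last element 14 to root → [14, 29, 24, 19, 21, 7, 13, 8, 11]
  14 vs larger child 29 at index 1, swap → [29, 14, 24, 19, 21, 7, 13, 8, 11]
  14 vs larger child 21 at index 4, swap → [29, 21, 24, 19, 14, 7, 13, 8, 11]
extract-max #2 returns 29:
  remove root 29; move last element 11 to root → [11, 21, 24, 19, 14, 7, 13, 8]
  11 vs larger child 24 at index 2, swap → [24, 21, 11, 19, 14, 7, 13, 8]
  11 vs larger child 13 at index 6, swap → [24, 21, 13, 19, 14, 7, 11, 8]
extract-max #3 returns 24:
  remove root 24; move last element 8 to root → [8, 21, 13, 19, 14, 7, 11]
  8 vs larger child 21 at index 1, swap → [21, 8, 13, 19, 14, 7, 11]
  8 vs larger child 19 at index 3, swap → [21, 19, 13, 8, 14, 7, 11]

[21, 19, 13, 8, 14, 7, 11]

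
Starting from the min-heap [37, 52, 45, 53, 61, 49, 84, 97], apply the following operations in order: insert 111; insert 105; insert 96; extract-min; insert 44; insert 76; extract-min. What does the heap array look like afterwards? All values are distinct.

[45, 52, 49, 53, 61, 76, 84, 97, 111, 105, 96]

insert 111:
  append 111 at index 8 → [37, 52, 45, 53, 61, 49, 84, 97, 111] (no swap needed)
insert 105:
  append 105 at index 9 → [37, 52, 45, 53, 61, 49, 84, 97, 111, 105] (no swap needed)
insert 96:
  append 96 at index 10 → [37, 52, 45, 53, 61, 49, 84, 97, 111, 105, 96] (no swap needed)
extract-min → returns 37:
  remove root 37; move last element 96 to root → [96, 52, 45, 53, 61, 49, 84, 97, 111, 105]
  96 vs smaller child 45 at index 2, swap → [45, 52, 96, 53, 61, 49, 84, 97, 111, 105]
  96 vs smaller child 49 at index 5, swap → [45, 52, 49, 53, 61, 96, 84, 97, 111, 105]
insert 44:
  append 44 at index 10 → [45, 52, 49, 53, 61, 96, 84, 97, 111, 105, 44]
  44 < parent 61 at index 4, swap → [45, 52, 49, 53, 44, 96, 84, 97, 111, 105, 61]
  44 < parent 52 at index 1, swap → [45, 44, 49, 53, 52, 96, 84, 97, 111, 105, 61]
  44 < parent 45 at index 0, swap → [44, 45, 49, 53, 52, 96, 84, 97, 111, 105, 61]
insert 76:
  append 76 at index 11 → [44, 45, 49, 53, 52, 96, 84, 97, 111, 105, 61, 76]
  76 < parent 96 at index 5, swap → [44, 45, 49, 53, 52, 76, 84, 97, 111, 105, 61, 96]
extract-min → returns 44:
  remove root 44; move last element 96 to root → [96, 45, 49, 53, 52, 76, 84, 97, 111, 105, 61]
  96 vs smaller child 45 at index 1, swap → [45, 96, 49, 53, 52, 76, 84, 97, 111, 105, 61]
  96 vs smaller child 52 at index 4, swap → [45, 52, 49, 53, 96, 76, 84, 97, 111, 105, 61]
  96 vs smaller child 61 at index 10, swap → [45, 52, 49, 53, 61, 76, 84, 97, 111, 105, 96]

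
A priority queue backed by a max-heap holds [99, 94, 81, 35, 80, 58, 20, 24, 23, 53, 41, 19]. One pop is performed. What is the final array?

[94, 80, 81, 35, 53, 58, 20, 24, 23, 19, 41]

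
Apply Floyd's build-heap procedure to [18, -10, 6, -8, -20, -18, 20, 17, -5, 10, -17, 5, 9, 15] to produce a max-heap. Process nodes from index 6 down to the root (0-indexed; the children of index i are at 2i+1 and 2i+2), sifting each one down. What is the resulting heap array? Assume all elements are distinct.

[20, 17, 18, -5, 10, 9, 15, -8, -10, -20, -17, 5, -18, 6]

sift down from index 6: already satisfies heap property
sift down from index 5:
  -18 vs larger child 9 at index 12, swap → [18, -10, 6, -8, -20, 9, 20, 17, -5, 10, -17, 5, -18, 15]
sift down from index 4:
  -20 vs larger child 10 at index 9, swap → [18, -10, 6, -8, 10, 9, 20, 17, -5, -20, -17, 5, -18, 15]
sift down from index 3:
  -8 vs larger child 17 at index 7, swap → [18, -10, 6, 17, 10, 9, 20, -8, -5, -20, -17, 5, -18, 15]
sift down from index 2:
  6 vs larger child 20 at index 6, swap → [18, -10, 20, 17, 10, 9, 6, -8, -5, -20, -17, 5, -18, 15]
  6 vs only child 15 at index 13, swap → [18, -10, 20, 17, 10, 9, 15, -8, -5, -20, -17, 5, -18, 6]
sift down from index 1:
  -10 vs larger child 17 at index 3, swap → [18, 17, 20, -10, 10, 9, 15, -8, -5, -20, -17, 5, -18, 6]
  -10 vs larger child -5 at index 8, swap → [18, 17, 20, -5, 10, 9, 15, -8, -10, -20, -17, 5, -18, 6]
sift down from index 0:
  18 vs larger child 20 at index 2, swap → [20, 17, 18, -5, 10, 9, 15, -8, -10, -20, -17, 5, -18, 6]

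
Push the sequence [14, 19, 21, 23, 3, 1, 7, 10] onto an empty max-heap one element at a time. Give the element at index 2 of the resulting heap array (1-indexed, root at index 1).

Insert 14:
  append 14 at index 1 → [14] (no swap needed)
Insert 19:
  append 19 at index 2 → [14, 19]
  19 > parent 14 at index 1, swap → [19, 14]
Insert 21:
  append 21 at index 3 → [19, 14, 21]
  21 > parent 19 at index 1, swap → [21, 14, 19]
Insert 23:
  append 23 at index 4 → [21, 14, 19, 23]
  23 > parent 14 at index 2, swap → [21, 23, 19, 14]
  23 > parent 21 at index 1, swap → [23, 21, 19, 14]
Insert 3:
  append 3 at index 5 → [23, 21, 19, 14, 3] (no swap needed)
Insert 1:
  append 1 at index 6 → [23, 21, 19, 14, 3, 1] (no swap needed)
Insert 7:
  append 7 at index 7 → [23, 21, 19, 14, 3, 1, 7] (no swap needed)
Insert 10:
  append 10 at index 8 → [23, 21, 19, 14, 3, 1, 7, 10] (no swap needed)
resulting array: [23, 21, 19, 14, 3, 1, 7, 10]

21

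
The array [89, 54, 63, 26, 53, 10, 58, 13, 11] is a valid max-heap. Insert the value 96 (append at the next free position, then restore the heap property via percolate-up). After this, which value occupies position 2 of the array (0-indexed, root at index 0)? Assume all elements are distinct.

63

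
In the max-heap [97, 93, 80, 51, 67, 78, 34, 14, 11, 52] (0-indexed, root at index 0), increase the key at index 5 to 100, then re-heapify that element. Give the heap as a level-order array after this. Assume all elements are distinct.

[100, 93, 97, 51, 67, 80, 34, 14, 11, 52]

set index 5 from 78 to 100 → [97, 93, 80, 51, 67, 100, 34, 14, 11, 52]
100 > parent 80 at index 2, swap → [97, 93, 100, 51, 67, 80, 34, 14, 11, 52]
100 > parent 97 at index 0, swap → [100, 93, 97, 51, 67, 80, 34, 14, 11, 52]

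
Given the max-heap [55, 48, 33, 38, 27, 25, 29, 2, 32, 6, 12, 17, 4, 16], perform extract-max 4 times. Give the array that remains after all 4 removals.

extract-max #1 returns 55:
  remove root 55; move last element 16 to root → [16, 48, 33, 38, 27, 25, 29, 2, 32, 6, 12, 17, 4]
  16 vs larger child 48 at index 1, swap → [48, 16, 33, 38, 27, 25, 29, 2, 32, 6, 12, 17, 4]
  16 vs larger child 38 at index 3, swap → [48, 38, 33, 16, 27, 25, 29, 2, 32, 6, 12, 17, 4]
  16 vs larger child 32 at index 8, swap → [48, 38, 33, 32, 27, 25, 29, 2, 16, 6, 12, 17, 4]
extract-max #2 returns 48:
  remove root 48; move last element 4 to root → [4, 38, 33, 32, 27, 25, 29, 2, 16, 6, 12, 17]
  4 vs larger child 38 at index 1, swap → [38, 4, 33, 32, 27, 25, 29, 2, 16, 6, 12, 17]
  4 vs larger child 32 at index 3, swap → [38, 32, 33, 4, 27, 25, 29, 2, 16, 6, 12, 17]
  4 vs larger child 16 at index 8, swap → [38, 32, 33, 16, 27, 25, 29, 2, 4, 6, 12, 17]
extract-max #3 returns 38:
  remove root 38; move last element 17 to root → [17, 32, 33, 16, 27, 25, 29, 2, 4, 6, 12]
  17 vs larger child 33 at index 2, swap → [33, 32, 17, 16, 27, 25, 29, 2, 4, 6, 12]
  17 vs larger child 29 at index 6, swap → [33, 32, 29, 16, 27, 25, 17, 2, 4, 6, 12]
extract-max #4 returns 33:
  remove root 33; move last element 12 to root → [12, 32, 29, 16, 27, 25, 17, 2, 4, 6]
  12 vs larger child 32 at index 1, swap → [32, 12, 29, 16, 27, 25, 17, 2, 4, 6]
  12 vs larger child 27 at index 4, swap → [32, 27, 29, 16, 12, 25, 17, 2, 4, 6]

[32, 27, 29, 16, 12, 25, 17, 2, 4, 6]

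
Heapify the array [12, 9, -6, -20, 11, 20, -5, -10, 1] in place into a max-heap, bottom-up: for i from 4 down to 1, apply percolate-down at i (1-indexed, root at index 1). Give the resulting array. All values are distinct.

[20, 11, 12, 1, 9, -6, -5, -10, -20]

sift down from index 4:
  -20 vs larger child 1 at index 9, swap → [12, 9, -6, 1, 11, 20, -5, -10, -20]
sift down from index 3:
  -6 vs larger child 20 at index 6, swap → [12, 9, 20, 1, 11, -6, -5, -10, -20]
sift down from index 2:
  9 vs larger child 11 at index 5, swap → [12, 11, 20, 1, 9, -6, -5, -10, -20]
sift down from index 1:
  12 vs larger child 20 at index 3, swap → [20, 11, 12, 1, 9, -6, -5, -10, -20]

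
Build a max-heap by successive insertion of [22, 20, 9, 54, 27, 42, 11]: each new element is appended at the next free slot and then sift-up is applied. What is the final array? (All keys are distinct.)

[54, 27, 42, 20, 22, 9, 11]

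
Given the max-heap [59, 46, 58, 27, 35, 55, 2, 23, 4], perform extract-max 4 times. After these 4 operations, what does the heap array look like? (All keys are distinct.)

extract-max #1 returns 59:
  remove root 59; move last element 4 to root → [4, 46, 58, 27, 35, 55, 2, 23]
  4 vs larger child 58 at index 2, swap → [58, 46, 4, 27, 35, 55, 2, 23]
  4 vs larger child 55 at index 5, swap → [58, 46, 55, 27, 35, 4, 2, 23]
extract-max #2 returns 58:
  remove root 58; move last element 23 to root → [23, 46, 55, 27, 35, 4, 2]
  23 vs larger child 55 at index 2, swap → [55, 46, 23, 27, 35, 4, 2]
extract-max #3 returns 55:
  remove root 55; move last element 2 to root → [2, 46, 23, 27, 35, 4]
  2 vs larger child 46 at index 1, swap → [46, 2, 23, 27, 35, 4]
  2 vs larger child 35 at index 4, swap → [46, 35, 23, 27, 2, 4]
extract-max #4 returns 46:
  remove root 46; move last element 4 to root → [4, 35, 23, 27, 2]
  4 vs larger child 35 at index 1, swap → [35, 4, 23, 27, 2]
  4 vs larger child 27 at index 3, swap → [35, 27, 23, 4, 2]

[35, 27, 23, 4, 2]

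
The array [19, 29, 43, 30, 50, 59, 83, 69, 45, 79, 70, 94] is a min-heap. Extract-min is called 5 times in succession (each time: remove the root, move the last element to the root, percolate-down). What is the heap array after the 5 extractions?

[50, 69, 59, 70, 94, 79, 83]

extract-min #1 returns 19:
  remove root 19; move last element 94 to root → [94, 29, 43, 30, 50, 59, 83, 69, 45, 79, 70]
  94 vs smaller child 29 at index 1, swap → [29, 94, 43, 30, 50, 59, 83, 69, 45, 79, 70]
  94 vs smaller child 30 at index 3, swap → [29, 30, 43, 94, 50, 59, 83, 69, 45, 79, 70]
  94 vs smaller child 45 at index 8, swap → [29, 30, 43, 45, 50, 59, 83, 69, 94, 79, 70]
extract-min #2 returns 29:
  remove root 29; move last element 70 to root → [70, 30, 43, 45, 50, 59, 83, 69, 94, 79]
  70 vs smaller child 30 at index 1, swap → [30, 70, 43, 45, 50, 59, 83, 69, 94, 79]
  70 vs smaller child 45 at index 3, swap → [30, 45, 43, 70, 50, 59, 83, 69, 94, 79]
  70 vs smaller child 69 at index 7, swap → [30, 45, 43, 69, 50, 59, 83, 70, 94, 79]
extract-min #3 returns 30:
  remove root 30; move last element 79 to root → [79, 45, 43, 69, 50, 59, 83, 70, 94]
  79 vs smaller child 43 at index 2, swap → [43, 45, 79, 69, 50, 59, 83, 70, 94]
  79 vs smaller child 59 at index 5, swap → [43, 45, 59, 69, 50, 79, 83, 70, 94]
extract-min #4 returns 43:
  remove root 43; move last element 94 to root → [94, 45, 59, 69, 50, 79, 83, 70]
  94 vs smaller child 45 at index 1, swap → [45, 94, 59, 69, 50, 79, 83, 70]
  94 vs smaller child 50 at index 4, swap → [45, 50, 59, 69, 94, 79, 83, 70]
extract-min #5 returns 45:
  remove root 45; move last element 70 to root → [70, 50, 59, 69, 94, 79, 83]
  70 vs smaller child 50 at index 1, swap → [50, 70, 59, 69, 94, 79, 83]
  70 vs smaller child 69 at index 3, swap → [50, 69, 59, 70, 94, 79, 83]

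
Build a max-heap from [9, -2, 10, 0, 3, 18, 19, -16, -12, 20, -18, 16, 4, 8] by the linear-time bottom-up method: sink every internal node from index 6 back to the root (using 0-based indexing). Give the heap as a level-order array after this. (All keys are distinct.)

sift down from index 6: already satisfies heap property
sift down from index 5: already satisfies heap property
sift down from index 4:
  3 vs larger child 20 at index 9, swap → [9, -2, 10, 0, 20, 18, 19, -16, -12, 3, -18, 16, 4, 8]
sift down from index 3: already satisfies heap property
sift down from index 2:
  10 vs larger child 19 at index 6, swap → [9, -2, 19, 0, 20, 18, 10, -16, -12, 3, -18, 16, 4, 8]
sift down from index 1:
  -2 vs larger child 20 at index 4, swap → [9, 20, 19, 0, -2, 18, 10, -16, -12, 3, -18, 16, 4, 8]
  -2 vs larger child 3 at index 9, swap → [9, 20, 19, 0, 3, 18, 10, -16, -12, -2, -18, 16, 4, 8]
sift down from index 0:
  9 vs larger child 20 at index 1, swap → [20, 9, 19, 0, 3, 18, 10, -16, -12, -2, -18, 16, 4, 8]

[20, 9, 19, 0, 3, 18, 10, -16, -12, -2, -18, 16, 4, 8]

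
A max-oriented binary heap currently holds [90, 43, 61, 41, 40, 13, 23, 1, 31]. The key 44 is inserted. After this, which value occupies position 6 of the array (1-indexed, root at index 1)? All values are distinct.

append 44 at index 10 → [90, 43, 61, 41, 40, 13, 23, 1, 31, 44]
44 > parent 40 at index 5, swap → [90, 43, 61, 41, 44, 13, 23, 1, 31, 40]
44 > parent 43 at index 2, swap → [90, 44, 61, 41, 43, 13, 23, 1, 31, 40]
resulting array: [90, 44, 61, 41, 43, 13, 23, 1, 31, 40]

13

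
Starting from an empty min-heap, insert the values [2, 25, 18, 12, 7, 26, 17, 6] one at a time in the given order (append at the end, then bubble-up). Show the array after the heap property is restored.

Insert 2:
  append 2 at index 0 → [2] (no swap needed)
Insert 25:
  append 25 at index 1 → [2, 25] (no swap needed)
Insert 18:
  append 18 at index 2 → [2, 25, 18] (no swap needed)
Insert 12:
  append 12 at index 3 → [2, 25, 18, 12]
  12 < parent 25 at index 1, swap → [2, 12, 18, 25]
Insert 7:
  append 7 at index 4 → [2, 12, 18, 25, 7]
  7 < parent 12 at index 1, swap → [2, 7, 18, 25, 12]
Insert 26:
  append 26 at index 5 → [2, 7, 18, 25, 12, 26] (no swap needed)
Insert 17:
  append 17 at index 6 → [2, 7, 18, 25, 12, 26, 17]
  17 < parent 18 at index 2, swap → [2, 7, 17, 25, 12, 26, 18]
Insert 6:
  append 6 at index 7 → [2, 7, 17, 25, 12, 26, 18, 6]
  6 < parent 25 at index 3, swap → [2, 7, 17, 6, 12, 26, 18, 25]
  6 < parent 7 at index 1, swap → [2, 6, 17, 7, 12, 26, 18, 25]

[2, 6, 17, 7, 12, 26, 18, 25]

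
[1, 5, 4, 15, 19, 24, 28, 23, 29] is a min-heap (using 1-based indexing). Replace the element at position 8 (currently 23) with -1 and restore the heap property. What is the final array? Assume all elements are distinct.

set index 8 from 23 to -1 → [1, 5, 4, 15, 19, 24, 28, -1, 29]
-1 < parent 15 at index 4, swap → [1, 5, 4, -1, 19, 24, 28, 15, 29]
-1 < parent 5 at index 2, swap → [1, -1, 4, 5, 19, 24, 28, 15, 29]
-1 < parent 1 at index 1, swap → [-1, 1, 4, 5, 19, 24, 28, 15, 29]

[-1, 1, 4, 5, 19, 24, 28, 15, 29]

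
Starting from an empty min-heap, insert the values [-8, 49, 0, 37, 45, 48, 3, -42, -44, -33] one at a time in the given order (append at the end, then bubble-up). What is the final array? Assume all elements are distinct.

[-44, -42, 0, -8, -33, 48, 3, 49, 37, 45]

Insert -8:
  append -8 at index 0 → [-8] (no swap needed)
Insert 49:
  append 49 at index 1 → [-8, 49] (no swap needed)
Insert 0:
  append 0 at index 2 → [-8, 49, 0] (no swap needed)
Insert 37:
  append 37 at index 3 → [-8, 49, 0, 37]
  37 < parent 49 at index 1, swap → [-8, 37, 0, 49]
Insert 45:
  append 45 at index 4 → [-8, 37, 0, 49, 45] (no swap needed)
Insert 48:
  append 48 at index 5 → [-8, 37, 0, 49, 45, 48] (no swap needed)
Insert 3:
  append 3 at index 6 → [-8, 37, 0, 49, 45, 48, 3] (no swap needed)
Insert -42:
  append -42 at index 7 → [-8, 37, 0, 49, 45, 48, 3, -42]
  -42 < parent 49 at index 3, swap → [-8, 37, 0, -42, 45, 48, 3, 49]
  -42 < parent 37 at index 1, swap → [-8, -42, 0, 37, 45, 48, 3, 49]
  -42 < parent -8 at index 0, swap → [-42, -8, 0, 37, 45, 48, 3, 49]
Insert -44:
  append -44 at index 8 → [-42, -8, 0, 37, 45, 48, 3, 49, -44]
  -44 < parent 37 at index 3, swap → [-42, -8, 0, -44, 45, 48, 3, 49, 37]
  -44 < parent -8 at index 1, swap → [-42, -44, 0, -8, 45, 48, 3, 49, 37]
  -44 < parent -42 at index 0, swap → [-44, -42, 0, -8, 45, 48, 3, 49, 37]
Insert -33:
  append -33 at index 9 → [-44, -42, 0, -8, 45, 48, 3, 49, 37, -33]
  -33 < parent 45 at index 4, swap → [-44, -42, 0, -8, -33, 48, 3, 49, 37, 45]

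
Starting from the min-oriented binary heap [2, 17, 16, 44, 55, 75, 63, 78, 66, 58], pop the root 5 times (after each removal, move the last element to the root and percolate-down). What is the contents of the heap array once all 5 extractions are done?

extract-min #1 returns 2:
  remove root 2; move last element 58 to root → [58, 17, 16, 44, 55, 75, 63, 78, 66]
  58 vs smaller child 16 at index 2, swap → [16, 17, 58, 44, 55, 75, 63, 78, 66]
extract-min #2 returns 16:
  remove root 16; move last element 66 to root → [66, 17, 58, 44, 55, 75, 63, 78]
  66 vs smaller child 17 at index 1, swap → [17, 66, 58, 44, 55, 75, 63, 78]
  66 vs smaller child 44 at index 3, swap → [17, 44, 58, 66, 55, 75, 63, 78]
extract-min #3 returns 17:
  remove root 17; move last element 78 to root → [78, 44, 58, 66, 55, 75, 63]
  78 vs smaller child 44 at index 1, swap → [44, 78, 58, 66, 55, 75, 63]
  78 vs smaller child 55 at index 4, swap → [44, 55, 58, 66, 78, 75, 63]
extract-min #4 returns 44:
  remove root 44; move last element 63 to root → [63, 55, 58, 66, 78, 75]
  63 vs smaller child 55 at index 1, swap → [55, 63, 58, 66, 78, 75]
extract-min #5 returns 55:
  remove root 55; move last element 75 to root → [75, 63, 58, 66, 78]
  75 vs smaller child 58 at index 2, swap → [58, 63, 75, 66, 78]

[58, 63, 75, 66, 78]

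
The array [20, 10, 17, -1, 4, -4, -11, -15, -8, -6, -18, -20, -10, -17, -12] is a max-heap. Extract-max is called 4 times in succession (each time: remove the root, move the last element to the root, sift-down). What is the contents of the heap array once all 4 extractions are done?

[-1, -6, -4, -8, -17, -10, -11, -15, -12, -20, -18]

extract-max #1 returns 20:
  remove root 20; move last element -12 to root → [-12, 10, 17, -1, 4, -4, -11, -15, -8, -6, -18, -20, -10, -17]
  -12 vs larger child 17 at index 2, swap → [17, 10, -12, -1, 4, -4, -11, -15, -8, -6, -18, -20, -10, -17]
  -12 vs larger child -4 at index 5, swap → [17, 10, -4, -1, 4, -12, -11, -15, -8, -6, -18, -20, -10, -17]
  -12 vs larger child -10 at index 12, swap → [17, 10, -4, -1, 4, -10, -11, -15, -8, -6, -18, -20, -12, -17]
extract-max #2 returns 17:
  remove root 17; move last element -17 to root → [-17, 10, -4, -1, 4, -10, -11, -15, -8, -6, -18, -20, -12]
  -17 vs larger child 10 at index 1, swap → [10, -17, -4, -1, 4, -10, -11, -15, -8, -6, -18, -20, -12]
  -17 vs larger child 4 at index 4, swap → [10, 4, -4, -1, -17, -10, -11, -15, -8, -6, -18, -20, -12]
  -17 vs larger child -6 at index 9, swap → [10, 4, -4, -1, -6, -10, -11, -15, -8, -17, -18, -20, -12]
extract-max #3 returns 10:
  remove root 10; move last element -12 to root → [-12, 4, -4, -1, -6, -10, -11, -15, -8, -17, -18, -20]
  -12 vs larger child 4 at index 1, swap → [4, -12, -4, -1, -6, -10, -11, -15, -8, -17, -18, -20]
  -12 vs larger child -1 at index 3, swap → [4, -1, -4, -12, -6, -10, -11, -15, -8, -17, -18, -20]
  -12 vs larger child -8 at index 8, swap → [4, -1, -4, -8, -6, -10, -11, -15, -12, -17, -18, -20]
extract-max #4 returns 4:
  remove root 4; move last element -20 to root → [-20, -1, -4, -8, -6, -10, -11, -15, -12, -17, -18]
  -20 vs larger child -1 at index 1, swap → [-1, -20, -4, -8, -6, -10, -11, -15, -12, -17, -18]
  -20 vs larger child -6 at index 4, swap → [-1, -6, -4, -8, -20, -10, -11, -15, -12, -17, -18]
  -20 vs larger child -17 at index 9, swap → [-1, -6, -4, -8, -17, -10, -11, -15, -12, -20, -18]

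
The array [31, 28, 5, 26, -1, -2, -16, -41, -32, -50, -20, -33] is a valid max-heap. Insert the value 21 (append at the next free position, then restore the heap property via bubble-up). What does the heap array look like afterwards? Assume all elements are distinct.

append 21 at index 12 → [31, 28, 5, 26, -1, -2, -16, -41, -32, -50, -20, -33, 21]
21 > parent -2 at index 5, swap → [31, 28, 5, 26, -1, 21, -16, -41, -32, -50, -20, -33, -2]
21 > parent 5 at index 2, swap → [31, 28, 21, 26, -1, 5, -16, -41, -32, -50, -20, -33, -2]

[31, 28, 21, 26, -1, 5, -16, -41, -32, -50, -20, -33, -2]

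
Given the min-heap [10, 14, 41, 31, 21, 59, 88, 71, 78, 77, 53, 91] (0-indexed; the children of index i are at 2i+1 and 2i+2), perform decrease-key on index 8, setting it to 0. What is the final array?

[0, 10, 41, 14, 21, 59, 88, 71, 31, 77, 53, 91]

set index 8 from 78 to 0 → [10, 14, 41, 31, 21, 59, 88, 71, 0, 77, 53, 91]
0 < parent 31 at index 3, swap → [10, 14, 41, 0, 21, 59, 88, 71, 31, 77, 53, 91]
0 < parent 14 at index 1, swap → [10, 0, 41, 14, 21, 59, 88, 71, 31, 77, 53, 91]
0 < parent 10 at index 0, swap → [0, 10, 41, 14, 21, 59, 88, 71, 31, 77, 53, 91]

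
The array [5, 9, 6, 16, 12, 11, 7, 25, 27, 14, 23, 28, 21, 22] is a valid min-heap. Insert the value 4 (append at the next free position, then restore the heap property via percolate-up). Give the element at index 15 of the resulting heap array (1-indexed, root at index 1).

7

append 4 at index 15 → [5, 9, 6, 16, 12, 11, 7, 25, 27, 14, 23, 28, 21, 22, 4]
4 < parent 7 at index 7, swap → [5, 9, 6, 16, 12, 11, 4, 25, 27, 14, 23, 28, 21, 22, 7]
4 < parent 6 at index 3, swap → [5, 9, 4, 16, 12, 11, 6, 25, 27, 14, 23, 28, 21, 22, 7]
4 < parent 5 at index 1, swap → [4, 9, 5, 16, 12, 11, 6, 25, 27, 14, 23, 28, 21, 22, 7]
resulting array: [4, 9, 5, 16, 12, 11, 6, 25, 27, 14, 23, 28, 21, 22, 7]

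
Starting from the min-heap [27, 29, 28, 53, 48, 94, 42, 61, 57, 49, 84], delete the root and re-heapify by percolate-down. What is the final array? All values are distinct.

[28, 29, 42, 53, 48, 94, 84, 61, 57, 49]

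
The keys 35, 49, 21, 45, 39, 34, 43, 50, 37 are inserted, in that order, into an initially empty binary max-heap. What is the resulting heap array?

Insert 35:
  append 35 at index 0 → [35] (no swap needed)
Insert 49:
  append 49 at index 1 → [35, 49]
  49 > parent 35 at index 0, swap → [49, 35]
Insert 21:
  append 21 at index 2 → [49, 35, 21] (no swap needed)
Insert 45:
  append 45 at index 3 → [49, 35, 21, 45]
  45 > parent 35 at index 1, swap → [49, 45, 21, 35]
Insert 39:
  append 39 at index 4 → [49, 45, 21, 35, 39] (no swap needed)
Insert 34:
  append 34 at index 5 → [49, 45, 21, 35, 39, 34]
  34 > parent 21 at index 2, swap → [49, 45, 34, 35, 39, 21]
Insert 43:
  append 43 at index 6 → [49, 45, 34, 35, 39, 21, 43]
  43 > parent 34 at index 2, swap → [49, 45, 43, 35, 39, 21, 34]
Insert 50:
  append 50 at index 7 → [49, 45, 43, 35, 39, 21, 34, 50]
  50 > parent 35 at index 3, swap → [49, 45, 43, 50, 39, 21, 34, 35]
  50 > parent 45 at index 1, swap → [49, 50, 43, 45, 39, 21, 34, 35]
  50 > parent 49 at index 0, swap → [50, 49, 43, 45, 39, 21, 34, 35]
Insert 37:
  append 37 at index 8 → [50, 49, 43, 45, 39, 21, 34, 35, 37] (no swap needed)

[50, 49, 43, 45, 39, 21, 34, 35, 37]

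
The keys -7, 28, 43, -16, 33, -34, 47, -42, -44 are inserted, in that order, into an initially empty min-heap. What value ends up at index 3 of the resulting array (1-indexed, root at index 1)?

Insert -7:
  append -7 at index 1 → [-7] (no swap needed)
Insert 28:
  append 28 at index 2 → [-7, 28] (no swap needed)
Insert 43:
  append 43 at index 3 → [-7, 28, 43] (no swap needed)
Insert -16:
  append -16 at index 4 → [-7, 28, 43, -16]
  -16 < parent 28 at index 2, swap → [-7, -16, 43, 28]
  -16 < parent -7 at index 1, swap → [-16, -7, 43, 28]
Insert 33:
  append 33 at index 5 → [-16, -7, 43, 28, 33] (no swap needed)
Insert -34:
  append -34 at index 6 → [-16, -7, 43, 28, 33, -34]
  -34 < parent 43 at index 3, swap → [-16, -7, -34, 28, 33, 43]
  -34 < parent -16 at index 1, swap → [-34, -7, -16, 28, 33, 43]
Insert 47:
  append 47 at index 7 → [-34, -7, -16, 28, 33, 43, 47] (no swap needed)
Insert -42:
  append -42 at index 8 → [-34, -7, -16, 28, 33, 43, 47, -42]
  -42 < parent 28 at index 4, swap → [-34, -7, -16, -42, 33, 43, 47, 28]
  -42 < parent -7 at index 2, swap → [-34, -42, -16, -7, 33, 43, 47, 28]
  -42 < parent -34 at index 1, swap → [-42, -34, -16, -7, 33, 43, 47, 28]
Insert -44:
  append -44 at index 9 → [-42, -34, -16, -7, 33, 43, 47, 28, -44]
  -44 < parent -7 at index 4, swap → [-42, -34, -16, -44, 33, 43, 47, 28, -7]
  -44 < parent -34 at index 2, swap → [-42, -44, -16, -34, 33, 43, 47, 28, -7]
  -44 < parent -42 at index 1, swap → [-44, -42, -16, -34, 33, 43, 47, 28, -7]
resulting array: [-44, -42, -16, -34, 33, 43, 47, 28, -7]

-16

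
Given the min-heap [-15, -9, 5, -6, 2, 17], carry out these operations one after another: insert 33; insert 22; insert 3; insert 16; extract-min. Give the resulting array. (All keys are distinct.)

[-9, -6, 5, 3, 2, 17, 33, 22, 16]

insert 33:
  append 33 at index 6 → [-15, -9, 5, -6, 2, 17, 33] (no swap needed)
insert 22:
  append 22 at index 7 → [-15, -9, 5, -6, 2, 17, 33, 22] (no swap needed)
insert 3:
  append 3 at index 8 → [-15, -9, 5, -6, 2, 17, 33, 22, 3] (no swap needed)
insert 16:
  append 16 at index 9 → [-15, -9, 5, -6, 2, 17, 33, 22, 3, 16] (no swap needed)
extract-min → returns -15:
  remove root -15; move last element 16 to root → [16, -9, 5, -6, 2, 17, 33, 22, 3]
  16 vs smaller child -9 at index 1, swap → [-9, 16, 5, -6, 2, 17, 33, 22, 3]
  16 vs smaller child -6 at index 3, swap → [-9, -6, 5, 16, 2, 17, 33, 22, 3]
  16 vs smaller child 3 at index 8, swap → [-9, -6, 5, 3, 2, 17, 33, 22, 16]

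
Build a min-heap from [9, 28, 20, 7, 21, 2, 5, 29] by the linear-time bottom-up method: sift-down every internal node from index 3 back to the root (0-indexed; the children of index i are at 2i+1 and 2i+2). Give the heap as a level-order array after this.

sift down from index 3: already satisfies heap property
sift down from index 2:
  20 vs smaller child 2 at index 5, swap → [9, 28, 2, 7, 21, 20, 5, 29]
sift down from index 1:
  28 vs smaller child 7 at index 3, swap → [9, 7, 2, 28, 21, 20, 5, 29]
sift down from index 0:
  9 vs smaller child 2 at index 2, swap → [2, 7, 9, 28, 21, 20, 5, 29]
  9 vs smaller child 5 at index 6, swap → [2, 7, 5, 28, 21, 20, 9, 29]

[2, 7, 5, 28, 21, 20, 9, 29]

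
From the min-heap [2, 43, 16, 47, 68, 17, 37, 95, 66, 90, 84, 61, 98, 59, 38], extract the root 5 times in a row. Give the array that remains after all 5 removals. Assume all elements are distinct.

[43, 47, 59, 66, 68, 61, 98, 95, 84, 90]

extract-min #1 returns 2:
  remove root 2; move last element 38 to root → [38, 43, 16, 47, 68, 17, 37, 95, 66, 90, 84, 61, 98, 59]
  38 vs smaller child 16 at index 2, swap → [16, 43, 38, 47, 68, 17, 37, 95, 66, 90, 84, 61, 98, 59]
  38 vs smaller child 17 at index 5, swap → [16, 43, 17, 47, 68, 38, 37, 95, 66, 90, 84, 61, 98, 59]
extract-min #2 returns 16:
  remove root 16; move last element 59 to root → [59, 43, 17, 47, 68, 38, 37, 95, 66, 90, 84, 61, 98]
  59 vs smaller child 17 at index 2, swap → [17, 43, 59, 47, 68, 38, 37, 95, 66, 90, 84, 61, 98]
  59 vs smaller child 37 at index 6, swap → [17, 43, 37, 47, 68, 38, 59, 95, 66, 90, 84, 61, 98]
extract-min #3 returns 17:
  remove root 17; move last element 98 to root → [98, 43, 37, 47, 68, 38, 59, 95, 66, 90, 84, 61]
  98 vs smaller child 37 at index 2, swap → [37, 43, 98, 47, 68, 38, 59, 95, 66, 90, 84, 61]
  98 vs smaller child 38 at index 5, swap → [37, 43, 38, 47, 68, 98, 59, 95, 66, 90, 84, 61]
  98 vs only child 61 at index 11, swap → [37, 43, 38, 47, 68, 61, 59, 95, 66, 90, 84, 98]
extract-min #4 returns 37:
  remove root 37; move last element 98 to root → [98, 43, 38, 47, 68, 61, 59, 95, 66, 90, 84]
  98 vs smaller child 38 at index 2, swap → [38, 43, 98, 47, 68, 61, 59, 95, 66, 90, 84]
  98 vs smaller child 59 at index 6, swap → [38, 43, 59, 47, 68, 61, 98, 95, 66, 90, 84]
extract-min #5 returns 38:
  remove root 38; move last element 84 to root → [84, 43, 59, 47, 68, 61, 98, 95, 66, 90]
  84 vs smaller child 43 at index 1, swap → [43, 84, 59, 47, 68, 61, 98, 95, 66, 90]
  84 vs smaller child 47 at index 3, swap → [43, 47, 59, 84, 68, 61, 98, 95, 66, 90]
  84 vs smaller child 66 at index 8, swap → [43, 47, 59, 66, 68, 61, 98, 95, 84, 90]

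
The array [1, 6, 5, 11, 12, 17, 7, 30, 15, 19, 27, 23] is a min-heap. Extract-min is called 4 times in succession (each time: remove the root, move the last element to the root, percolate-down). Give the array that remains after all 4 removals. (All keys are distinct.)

[11, 12, 17, 15, 27, 19, 23, 30]

extract-min #1 returns 1:
  remove root 1; move last element 23 to root → [23, 6, 5, 11, 12, 17, 7, 30, 15, 19, 27]
  23 vs smaller child 5 at index 2, swap → [5, 6, 23, 11, 12, 17, 7, 30, 15, 19, 27]
  23 vs smaller child 7 at index 6, swap → [5, 6, 7, 11, 12, 17, 23, 30, 15, 19, 27]
extract-min #2 returns 5:
  remove root 5; move last element 27 to root → [27, 6, 7, 11, 12, 17, 23, 30, 15, 19]
  27 vs smaller child 6 at index 1, swap → [6, 27, 7, 11, 12, 17, 23, 30, 15, 19]
  27 vs smaller child 11 at index 3, swap → [6, 11, 7, 27, 12, 17, 23, 30, 15, 19]
  27 vs smaller child 15 at index 8, swap → [6, 11, 7, 15, 12, 17, 23, 30, 27, 19]
extract-min #3 returns 6:
  remove root 6; move last element 19 to root → [19, 11, 7, 15, 12, 17, 23, 30, 27]
  19 vs smaller child 7 at index 2, swap → [7, 11, 19, 15, 12, 17, 23, 30, 27]
  19 vs smaller child 17 at index 5, swap → [7, 11, 17, 15, 12, 19, 23, 30, 27]
extract-min #4 returns 7:
  remove root 7; move last element 27 to root → [27, 11, 17, 15, 12, 19, 23, 30]
  27 vs smaller child 11 at index 1, swap → [11, 27, 17, 15, 12, 19, 23, 30]
  27 vs smaller child 12 at index 4, swap → [11, 12, 17, 15, 27, 19, 23, 30]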